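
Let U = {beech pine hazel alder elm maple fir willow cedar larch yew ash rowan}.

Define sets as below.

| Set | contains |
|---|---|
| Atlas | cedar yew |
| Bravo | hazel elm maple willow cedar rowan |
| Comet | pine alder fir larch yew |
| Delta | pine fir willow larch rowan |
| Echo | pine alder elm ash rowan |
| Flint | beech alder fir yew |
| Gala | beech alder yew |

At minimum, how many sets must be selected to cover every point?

Take {Bravo, Delta, Echo, Flint}. Their union is {beech, pine, hazel, alder, elm, maple, fir, willow, cedar, larch, yew, ash, rowan}, which is all 13 points.
No 3 of the 7 sets cover everything (all 35 combinations miss at least one point), so 4 is optimal.

4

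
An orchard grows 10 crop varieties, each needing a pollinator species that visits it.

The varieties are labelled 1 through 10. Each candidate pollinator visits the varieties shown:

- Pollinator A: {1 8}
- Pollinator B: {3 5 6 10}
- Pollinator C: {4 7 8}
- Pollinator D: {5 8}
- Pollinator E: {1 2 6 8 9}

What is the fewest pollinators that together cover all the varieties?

Take {B, C, E}. Their union is {1, 2, 3, 4, 5, 6, 7, 8, 9, 10}, which is all 10 varieties.
Only E contains 2, so E is forced; the remaining 5 varieties need at least 2 more pollinators (each remaining pollinator adds at most 3) — so at least 3 pollinators are needed, and 3 is optimal.

3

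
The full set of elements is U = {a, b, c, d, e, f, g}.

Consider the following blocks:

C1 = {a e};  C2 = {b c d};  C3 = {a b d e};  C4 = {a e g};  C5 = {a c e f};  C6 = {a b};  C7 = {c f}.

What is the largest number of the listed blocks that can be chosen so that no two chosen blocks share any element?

2

C6, C7 are pairwise disjoint (C6={a,b}; C7={c,f}).
Every remaining block overlaps one of these, and no 3 of the listed blocks are pairwise disjoint, so 2 is the maximum.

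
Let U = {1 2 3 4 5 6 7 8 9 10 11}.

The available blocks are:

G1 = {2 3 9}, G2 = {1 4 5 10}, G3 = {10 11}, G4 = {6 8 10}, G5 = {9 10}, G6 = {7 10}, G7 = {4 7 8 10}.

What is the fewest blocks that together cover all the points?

5

Take {G1, G2, G3, G4, G6}. Their union is {1, 2, 3, 4, 5, 6, 7, 8, 9, 10, 11}, which is all 11 points.
No 4 of the 7 blocks cover everything (all 35 combinations miss at least one point), so 5 is optimal.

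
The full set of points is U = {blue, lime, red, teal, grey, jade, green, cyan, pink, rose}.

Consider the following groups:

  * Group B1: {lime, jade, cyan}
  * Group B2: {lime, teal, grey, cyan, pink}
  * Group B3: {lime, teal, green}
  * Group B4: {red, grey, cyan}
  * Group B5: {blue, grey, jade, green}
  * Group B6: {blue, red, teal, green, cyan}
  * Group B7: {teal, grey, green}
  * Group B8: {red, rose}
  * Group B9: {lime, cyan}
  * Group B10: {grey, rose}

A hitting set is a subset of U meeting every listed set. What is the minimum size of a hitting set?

3

The 3 points {green, cyan, rose} hit every group.
The groups B7, B8, B9 are pairwise disjoint, so any hitting set needs a separate point for each — at least 3. Hence 3 is optimal.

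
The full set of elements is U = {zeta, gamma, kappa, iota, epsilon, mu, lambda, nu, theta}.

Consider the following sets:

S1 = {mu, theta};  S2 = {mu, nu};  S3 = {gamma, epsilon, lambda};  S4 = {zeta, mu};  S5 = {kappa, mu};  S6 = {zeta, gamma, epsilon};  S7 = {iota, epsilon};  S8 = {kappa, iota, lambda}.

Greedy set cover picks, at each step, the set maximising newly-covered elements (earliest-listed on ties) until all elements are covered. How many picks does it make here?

Greedy: pick S3 (covers 3 new) → pick S1 (covers 2 new) → pick S8 (covers 2 new) → pick S2 (covers 1 new) → pick S4 (covers 1 new). Total picks: 5.
(The true minimum cover uses only 4 sets, so greedy is not optimal here.)

5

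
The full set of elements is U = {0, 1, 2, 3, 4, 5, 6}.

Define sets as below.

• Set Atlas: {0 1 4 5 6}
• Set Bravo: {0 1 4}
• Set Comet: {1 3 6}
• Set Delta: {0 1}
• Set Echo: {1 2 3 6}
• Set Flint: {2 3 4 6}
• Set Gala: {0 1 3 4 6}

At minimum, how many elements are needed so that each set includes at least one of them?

2

The 2 elements {0, 3} hit every set.
The sets Delta, Flint are pairwise disjoint, so any hitting set needs a separate element for each — at least 2. Hence 2 is optimal.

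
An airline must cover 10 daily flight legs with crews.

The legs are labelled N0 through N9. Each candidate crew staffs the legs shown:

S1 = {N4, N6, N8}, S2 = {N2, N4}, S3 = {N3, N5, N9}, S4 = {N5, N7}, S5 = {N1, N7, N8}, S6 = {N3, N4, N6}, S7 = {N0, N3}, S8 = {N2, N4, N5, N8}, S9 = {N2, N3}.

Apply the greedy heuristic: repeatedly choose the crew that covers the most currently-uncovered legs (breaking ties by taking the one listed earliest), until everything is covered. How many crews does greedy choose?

5

Greedy: pick S8 (covers 4 new) → pick S3 (covers 2 new) → pick S5 (covers 2 new) → pick S1 (covers 1 new) → pick S7 (covers 1 new). Total picks: 5.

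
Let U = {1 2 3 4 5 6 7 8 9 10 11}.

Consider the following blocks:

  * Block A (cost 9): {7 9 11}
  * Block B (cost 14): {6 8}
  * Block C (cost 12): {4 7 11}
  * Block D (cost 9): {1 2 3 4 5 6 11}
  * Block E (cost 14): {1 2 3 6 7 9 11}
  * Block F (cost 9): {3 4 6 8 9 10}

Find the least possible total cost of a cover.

27

A, D, F together cover every element (A ∪ D ∪ F = {1, 2, 3, 4, 5, 6, 7, 8, 9, 10, 11}); total cost 9 + 9 + 9 = 27.
No covering selection has total cost below 27.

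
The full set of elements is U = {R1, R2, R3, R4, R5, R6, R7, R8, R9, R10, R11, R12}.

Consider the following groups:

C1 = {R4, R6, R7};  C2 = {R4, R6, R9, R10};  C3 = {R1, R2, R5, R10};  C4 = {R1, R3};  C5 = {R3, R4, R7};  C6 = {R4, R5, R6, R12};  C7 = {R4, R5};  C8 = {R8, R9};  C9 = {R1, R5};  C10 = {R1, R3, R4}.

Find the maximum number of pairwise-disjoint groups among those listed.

C4, C6, C8 are pairwise disjoint (C4={R1,R3}; C6={R4,R5,R6,R12}; C8={R8,R9}).
Every remaining group overlaps one of these, and no 4 of the listed groups are pairwise disjoint, so 3 is the maximum.

3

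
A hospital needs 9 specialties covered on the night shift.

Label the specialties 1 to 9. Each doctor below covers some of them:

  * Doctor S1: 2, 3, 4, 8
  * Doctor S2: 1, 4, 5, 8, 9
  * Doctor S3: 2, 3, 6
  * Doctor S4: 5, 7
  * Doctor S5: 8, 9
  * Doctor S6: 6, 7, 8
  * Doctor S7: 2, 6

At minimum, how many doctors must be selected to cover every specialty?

3

S1 and S2 and S6 together: S1 ∪ S2 ∪ S6 = {1, 2, 3, 4, 5, 6, 7, 8, 9} — every specialty is covered.
Only S2 contains 1, so S2 is forced; the remaining 4 specialties need at least 2 more doctors (each remaining doctor adds at most 3) — so at least 3 doctors are needed, and 3 is optimal.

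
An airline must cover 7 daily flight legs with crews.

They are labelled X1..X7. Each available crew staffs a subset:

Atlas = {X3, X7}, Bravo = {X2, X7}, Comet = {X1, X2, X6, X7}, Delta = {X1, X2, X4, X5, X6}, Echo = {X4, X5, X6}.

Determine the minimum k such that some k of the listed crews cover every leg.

Atlas and Delta together: Atlas ∪ Delta = {X1, X2, X3, X4, X5, X6, X7} — every leg is covered.
No single crew has all 7 legs (the largest, Delta, has 5), so 2 is optimal.

2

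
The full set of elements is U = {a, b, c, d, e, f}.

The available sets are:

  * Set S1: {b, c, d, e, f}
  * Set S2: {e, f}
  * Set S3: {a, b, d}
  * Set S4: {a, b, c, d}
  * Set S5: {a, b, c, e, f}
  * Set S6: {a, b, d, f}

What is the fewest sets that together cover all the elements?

2

S2 and S4 cover everything between them: the union {a, b, c, d, e, f} is all of U.
No single set has all 6 elements (the largest, S1, has 5), so 2 is optimal.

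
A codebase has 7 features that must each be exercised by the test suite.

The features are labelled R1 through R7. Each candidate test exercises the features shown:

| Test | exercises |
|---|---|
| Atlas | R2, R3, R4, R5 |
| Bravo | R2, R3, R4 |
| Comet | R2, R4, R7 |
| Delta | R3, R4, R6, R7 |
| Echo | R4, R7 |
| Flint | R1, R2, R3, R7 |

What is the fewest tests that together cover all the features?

Atlas and Delta and Flint together: Atlas ∪ Delta ∪ Flint = {R1, R2, R3, R4, R5, R6, R7} — every feature is covered.
Only Flint contains R1, so Flint is forced; the remaining 3 features need at least 2 more tests (each remaining test adds at most 2) — so at least 3 tests are needed, and 3 is optimal.

3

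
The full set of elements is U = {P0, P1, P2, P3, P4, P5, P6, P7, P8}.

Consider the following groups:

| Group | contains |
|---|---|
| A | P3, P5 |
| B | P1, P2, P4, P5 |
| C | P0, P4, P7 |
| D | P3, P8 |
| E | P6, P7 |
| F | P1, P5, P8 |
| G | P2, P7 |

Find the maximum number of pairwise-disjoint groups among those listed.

3

B, D, E are pairwise disjoint (B={P1,P2,P4,P5}; D={P3,P8}; E={P6,P7}).
Every remaining group overlaps one of these, and no 4 of the listed groups are pairwise disjoint, so 3 is the maximum.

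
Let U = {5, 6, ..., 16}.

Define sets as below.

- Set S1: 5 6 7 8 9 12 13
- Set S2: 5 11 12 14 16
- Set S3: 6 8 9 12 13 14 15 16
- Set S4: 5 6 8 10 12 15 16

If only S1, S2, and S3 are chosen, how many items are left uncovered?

1

Union of S1, S2, S3 = {5, 6, 7, 8, 9, 11, 12, 13, 14, 15, 16}.
Not covered: 10 — 1 item.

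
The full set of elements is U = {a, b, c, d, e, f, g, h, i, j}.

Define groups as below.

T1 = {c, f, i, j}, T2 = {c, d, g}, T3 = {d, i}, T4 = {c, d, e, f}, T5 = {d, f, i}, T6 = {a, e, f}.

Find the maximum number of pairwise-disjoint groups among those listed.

T2, T6 are pairwise disjoint (T2={c,d,g}; T6={a,e,f}).
Every remaining group overlaps one of these, and no 3 of the listed groups are pairwise disjoint, so 2 is the maximum.

2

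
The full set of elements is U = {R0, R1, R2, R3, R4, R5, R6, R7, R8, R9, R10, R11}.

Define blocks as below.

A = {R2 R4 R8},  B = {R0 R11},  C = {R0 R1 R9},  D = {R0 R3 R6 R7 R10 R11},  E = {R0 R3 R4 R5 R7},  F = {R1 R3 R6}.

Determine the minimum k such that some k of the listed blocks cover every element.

4

A and C and D and E together: A ∪ C ∪ D ∪ E = {R0, R1, R2, R3, R4, R5, R6, R7, R8, R9, R10, R11} — every element is covered.
Only E contains R5, so E is forced; the remaining 7 elements need at least 3 more blocks (each remaining block adds at most 3) — so at least 4 blocks are needed, and 4 is optimal.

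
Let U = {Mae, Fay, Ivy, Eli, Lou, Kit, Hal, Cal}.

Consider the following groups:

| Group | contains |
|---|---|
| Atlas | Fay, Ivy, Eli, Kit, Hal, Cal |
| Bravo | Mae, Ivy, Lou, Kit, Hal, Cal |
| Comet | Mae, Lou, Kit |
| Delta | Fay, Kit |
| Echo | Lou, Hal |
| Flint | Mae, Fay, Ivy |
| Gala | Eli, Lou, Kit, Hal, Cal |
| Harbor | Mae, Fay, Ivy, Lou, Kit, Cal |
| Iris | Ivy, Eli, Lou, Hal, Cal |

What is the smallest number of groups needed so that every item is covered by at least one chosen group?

2

Flint and Gala cover everything between them: the union {Mae, Fay, Ivy, Eli, Lou, Kit, Hal, Cal} is all of U.
No single group has all 8 items (the largest, Atlas, has 6), so 2 is optimal.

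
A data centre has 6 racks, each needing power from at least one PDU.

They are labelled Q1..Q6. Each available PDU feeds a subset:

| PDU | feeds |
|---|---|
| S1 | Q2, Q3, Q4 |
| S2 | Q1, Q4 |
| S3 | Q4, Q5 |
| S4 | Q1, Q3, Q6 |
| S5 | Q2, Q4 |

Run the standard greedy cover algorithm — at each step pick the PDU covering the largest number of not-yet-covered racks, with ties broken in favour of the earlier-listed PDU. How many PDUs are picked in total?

Greedy: pick S1 (covers 3 new) → pick S4 (covers 2 new) → pick S3 (covers 1 new). Total picks: 3.

3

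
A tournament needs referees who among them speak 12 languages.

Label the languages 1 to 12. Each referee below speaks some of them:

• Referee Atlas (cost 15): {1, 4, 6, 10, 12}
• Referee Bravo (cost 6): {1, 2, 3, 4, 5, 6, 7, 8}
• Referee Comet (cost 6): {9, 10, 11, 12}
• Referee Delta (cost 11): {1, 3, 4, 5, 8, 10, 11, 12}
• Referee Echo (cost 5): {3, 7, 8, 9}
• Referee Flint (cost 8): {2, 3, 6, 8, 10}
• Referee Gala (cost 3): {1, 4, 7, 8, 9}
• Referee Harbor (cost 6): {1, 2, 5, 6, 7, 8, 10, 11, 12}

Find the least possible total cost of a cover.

Bravo, Comet together cover every language (Bravo ∪ Comet = {1, 2, 3, 4, 5, 6, 7, 8, 9, 10, 11, 12}); total cost 6 + 6 = 12.
The greedy pick Gala, Harbor, Echo costs 14; no covering selection beats 12.

12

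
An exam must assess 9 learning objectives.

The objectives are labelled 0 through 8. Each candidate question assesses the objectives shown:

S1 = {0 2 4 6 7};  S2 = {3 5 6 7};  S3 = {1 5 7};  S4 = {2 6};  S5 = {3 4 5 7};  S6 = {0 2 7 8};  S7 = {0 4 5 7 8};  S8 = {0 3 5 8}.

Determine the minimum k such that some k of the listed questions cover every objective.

3

Take {S1, S3, S8}. Their union is {0, 1, 2, 3, 4, 5, 6, 7, 8}, which is all 9 objectives.
Only S3 contains 1, so S3 is forced; the remaining 6 objectives need at least 2 more questions (each remaining question adds at most 4) — so at least 3 questions are needed, and 3 is optimal.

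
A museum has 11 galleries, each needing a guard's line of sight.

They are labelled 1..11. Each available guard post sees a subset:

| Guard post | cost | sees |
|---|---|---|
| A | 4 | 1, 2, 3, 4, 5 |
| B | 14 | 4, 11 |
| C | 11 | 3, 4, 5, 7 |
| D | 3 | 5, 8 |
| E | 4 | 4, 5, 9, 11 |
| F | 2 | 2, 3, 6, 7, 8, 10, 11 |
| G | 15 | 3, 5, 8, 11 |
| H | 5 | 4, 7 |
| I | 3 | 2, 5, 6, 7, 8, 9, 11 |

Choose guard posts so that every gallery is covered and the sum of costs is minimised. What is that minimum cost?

A, F, I together cover every gallery (A ∪ F ∪ I = {1, 2, 3, 4, 5, 6, 7, 8, 9, 10, 11}); total cost 4 + 2 + 3 = 9.
No covering selection has total cost below 9.

9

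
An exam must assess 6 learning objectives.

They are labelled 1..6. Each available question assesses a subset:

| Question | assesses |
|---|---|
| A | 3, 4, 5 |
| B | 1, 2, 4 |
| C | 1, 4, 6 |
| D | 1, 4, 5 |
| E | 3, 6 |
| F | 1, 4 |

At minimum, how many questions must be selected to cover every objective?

3

A and B and E together: A ∪ B ∪ E = {1, 2, 3, 4, 5, 6} — every objective is covered.
Only B contains 2, so B is forced; the remaining 3 objectives need at least 2 more questions (each remaining question adds at most 2) — so at least 3 questions are needed, and 3 is optimal.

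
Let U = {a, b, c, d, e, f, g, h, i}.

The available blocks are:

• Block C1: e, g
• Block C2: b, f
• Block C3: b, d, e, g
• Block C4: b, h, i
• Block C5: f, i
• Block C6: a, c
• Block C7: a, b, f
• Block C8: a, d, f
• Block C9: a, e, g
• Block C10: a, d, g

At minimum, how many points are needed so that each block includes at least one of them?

Take T = {a, b, e, i}. Each listed block contains at least one of these, so T is a hitting set of size 4.
No choice of 3 points meets every block, so 4 is the minimum.

4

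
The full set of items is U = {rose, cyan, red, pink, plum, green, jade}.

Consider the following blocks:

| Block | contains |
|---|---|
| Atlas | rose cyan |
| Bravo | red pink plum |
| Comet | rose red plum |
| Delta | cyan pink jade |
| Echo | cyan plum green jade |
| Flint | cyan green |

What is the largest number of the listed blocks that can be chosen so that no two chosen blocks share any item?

Comet, Flint are pairwise disjoint (Comet={rose,red,plum}; Flint={cyan,green}).
Every remaining block overlaps one of these, and no 3 of the listed blocks are pairwise disjoint, so 2 is the maximum.

2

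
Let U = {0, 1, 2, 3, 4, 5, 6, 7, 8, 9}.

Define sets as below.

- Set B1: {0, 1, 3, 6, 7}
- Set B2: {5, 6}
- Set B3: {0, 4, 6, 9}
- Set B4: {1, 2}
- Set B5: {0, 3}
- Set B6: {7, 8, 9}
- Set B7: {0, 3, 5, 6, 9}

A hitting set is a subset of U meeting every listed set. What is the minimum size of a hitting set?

H = {0, 1, 6, 8} meets every set (each contains at least one member of H), and |H| = 4.
The sets B2, B4, B5, B6 are pairwise disjoint, so any hitting set needs a separate point for each — at least 4. Hence 4 is optimal.

4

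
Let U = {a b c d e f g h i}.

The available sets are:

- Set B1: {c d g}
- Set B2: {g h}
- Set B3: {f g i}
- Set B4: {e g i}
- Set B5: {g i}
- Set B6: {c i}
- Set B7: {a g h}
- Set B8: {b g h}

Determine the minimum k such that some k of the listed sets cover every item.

B1 and B3 and B4 and B7 and B8 together: B1 ∪ B3 ∪ B4 ∪ B7 ∪ B8 = {a, b, c, d, e, f, g, h, i} — every item is covered.
No 4 of the 8 sets cover everything (all 70 combinations miss at least one item), so 5 is optimal.

5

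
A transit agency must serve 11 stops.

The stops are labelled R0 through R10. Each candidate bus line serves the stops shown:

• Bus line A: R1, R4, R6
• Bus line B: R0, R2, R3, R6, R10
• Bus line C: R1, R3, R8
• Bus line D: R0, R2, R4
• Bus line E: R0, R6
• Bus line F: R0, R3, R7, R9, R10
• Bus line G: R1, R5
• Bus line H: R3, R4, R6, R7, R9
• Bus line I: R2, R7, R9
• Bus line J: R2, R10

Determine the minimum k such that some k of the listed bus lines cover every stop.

Take {B, C, G, H}. Their union is {R0, R1, R2, R3, R4, R5, R6, R7, R8, R9, R10}, which is all 11 stops.
No 3 of the 10 bus lines cover everything (all 120 combinations miss at least one stop), so 4 is optimal.

4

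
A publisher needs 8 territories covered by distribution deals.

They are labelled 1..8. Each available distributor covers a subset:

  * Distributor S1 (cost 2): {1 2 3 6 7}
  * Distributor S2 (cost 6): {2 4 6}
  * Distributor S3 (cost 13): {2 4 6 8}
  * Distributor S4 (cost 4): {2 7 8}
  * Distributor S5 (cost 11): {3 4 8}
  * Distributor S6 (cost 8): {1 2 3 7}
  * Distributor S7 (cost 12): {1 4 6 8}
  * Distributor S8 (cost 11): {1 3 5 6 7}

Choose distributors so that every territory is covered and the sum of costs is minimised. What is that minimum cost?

21

S2, S4, S8 together cover every territory (S2 ∪ S4 ∪ S8 = {1, 2, 3, 4, 5, 6, 7, 8}); total cost 6 + 4 + 11 = 21.
The greedy pick S1, S4, S2, S8 costs 23; no covering selection beats 21.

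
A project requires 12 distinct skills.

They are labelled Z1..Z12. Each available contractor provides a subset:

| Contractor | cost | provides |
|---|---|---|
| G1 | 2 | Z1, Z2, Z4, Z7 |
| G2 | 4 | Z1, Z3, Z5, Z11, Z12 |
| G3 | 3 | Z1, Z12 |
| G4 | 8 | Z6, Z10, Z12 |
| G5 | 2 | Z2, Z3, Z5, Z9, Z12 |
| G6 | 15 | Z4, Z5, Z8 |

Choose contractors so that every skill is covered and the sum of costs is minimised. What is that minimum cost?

31

G1, G2, G4, G5, G6 together cover every skill (G1 ∪ G2 ∪ G4 ∪ G5 ∪ G6 = {Z1, Z2, Z3, Z4, Z5, Z6, Z7, Z8, Z9, Z10, Z11, Z12}); total cost 2 + 4 + 8 + 2 + 15 = 31.
No covering selection has total cost below 31.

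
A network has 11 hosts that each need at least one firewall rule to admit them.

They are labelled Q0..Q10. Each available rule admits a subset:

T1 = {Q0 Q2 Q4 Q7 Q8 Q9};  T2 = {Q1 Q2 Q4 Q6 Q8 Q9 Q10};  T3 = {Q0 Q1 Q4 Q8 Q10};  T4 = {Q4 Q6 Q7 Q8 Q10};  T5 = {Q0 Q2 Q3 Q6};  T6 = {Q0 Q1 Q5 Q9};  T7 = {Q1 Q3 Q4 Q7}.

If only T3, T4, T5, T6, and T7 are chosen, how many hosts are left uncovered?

0

Union of T3, T4, T5, T6, T7 = {Q0, Q1, Q2, Q3, Q4, Q5, Q6, Q7, Q8, Q9, Q10} — that's every host, so 0 are uncovered.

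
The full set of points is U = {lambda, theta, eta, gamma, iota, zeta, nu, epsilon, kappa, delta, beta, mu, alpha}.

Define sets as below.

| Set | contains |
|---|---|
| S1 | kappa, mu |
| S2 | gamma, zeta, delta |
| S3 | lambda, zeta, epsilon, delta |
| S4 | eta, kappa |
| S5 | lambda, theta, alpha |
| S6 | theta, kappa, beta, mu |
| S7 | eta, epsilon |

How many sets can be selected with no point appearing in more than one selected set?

S1, S2, S5, S7 are pairwise disjoint (S1={kappa,mu}; S2={gamma,zeta,delta}; S5={lambda,theta,alpha}; S7={eta,epsilon}).
Every remaining set overlaps one of these, and no 5 of the listed sets are pairwise disjoint, so 4 is the maximum.

4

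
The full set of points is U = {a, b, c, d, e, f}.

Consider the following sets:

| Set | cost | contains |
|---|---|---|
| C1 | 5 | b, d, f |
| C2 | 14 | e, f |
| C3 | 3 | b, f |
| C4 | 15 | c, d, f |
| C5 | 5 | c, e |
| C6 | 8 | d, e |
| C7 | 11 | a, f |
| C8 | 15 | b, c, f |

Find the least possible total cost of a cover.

21

C1, C5, C7 together cover every point (C1 ∪ C5 ∪ C7 = {a, b, c, d, e, f}); total cost 5 + 5 + 11 = 21.
The greedy pick C3, C5, C1, C7 costs 24; no covering selection beats 21.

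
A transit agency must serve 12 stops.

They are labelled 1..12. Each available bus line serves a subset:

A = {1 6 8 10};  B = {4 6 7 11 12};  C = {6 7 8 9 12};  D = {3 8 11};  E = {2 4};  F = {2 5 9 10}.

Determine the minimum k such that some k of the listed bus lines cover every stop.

4

A and B and D and F together: A ∪ B ∪ D ∪ F = {1, 2, 3, 4, 5, 6, 7, 8, 9, 10, 11, 12} — every stop is covered.
Only D contains 3, so D is forced; the remaining 9 stops need at least 3 more bus lines (each remaining bus line adds at most 4) — so at least 4 bus lines are needed, and 4 is optimal.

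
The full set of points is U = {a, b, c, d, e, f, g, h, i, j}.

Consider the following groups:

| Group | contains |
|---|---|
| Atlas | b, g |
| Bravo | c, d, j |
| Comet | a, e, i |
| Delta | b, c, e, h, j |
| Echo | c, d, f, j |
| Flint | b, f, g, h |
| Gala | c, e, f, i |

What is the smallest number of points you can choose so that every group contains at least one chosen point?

3

T = {b, d, e} meets every group (each contains at least one member of T), and |T| = 3.
The groups Atlas, Comet, Echo are pairwise disjoint, so any hitting set needs a separate point for each — at least 3. Hence 3 is optimal.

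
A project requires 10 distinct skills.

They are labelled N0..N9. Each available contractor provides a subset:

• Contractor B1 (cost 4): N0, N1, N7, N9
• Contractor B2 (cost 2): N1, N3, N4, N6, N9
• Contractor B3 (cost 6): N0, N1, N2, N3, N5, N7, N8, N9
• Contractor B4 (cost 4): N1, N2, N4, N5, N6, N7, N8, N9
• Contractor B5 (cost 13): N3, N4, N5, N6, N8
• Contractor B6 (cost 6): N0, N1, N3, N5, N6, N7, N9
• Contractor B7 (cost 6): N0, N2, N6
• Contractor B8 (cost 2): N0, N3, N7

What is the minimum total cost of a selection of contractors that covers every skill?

B4, B8 together cover every skill (B4 ∪ B8 = {N0, N1, N2, N3, N4, N5, N6, N7, N8, N9}); total cost 4 + 2 = 6.
The greedy pick B2, B4, B8 costs 8; no covering selection beats 6.

6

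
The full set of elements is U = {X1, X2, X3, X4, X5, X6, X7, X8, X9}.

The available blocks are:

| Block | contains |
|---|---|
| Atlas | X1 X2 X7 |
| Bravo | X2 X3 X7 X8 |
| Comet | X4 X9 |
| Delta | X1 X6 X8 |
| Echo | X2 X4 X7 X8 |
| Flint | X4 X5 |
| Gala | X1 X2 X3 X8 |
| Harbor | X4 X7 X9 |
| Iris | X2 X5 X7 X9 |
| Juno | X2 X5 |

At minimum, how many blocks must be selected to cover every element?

4

Take {Bravo, Delta, Harbor, Juno}. Their union is {X1, X2, X3, X4, X5, X6, X7, X8, X9}, which is all 9 elements.
No 3 of the 10 blocks cover everything (all 120 combinations miss at least one element), so 4 is optimal.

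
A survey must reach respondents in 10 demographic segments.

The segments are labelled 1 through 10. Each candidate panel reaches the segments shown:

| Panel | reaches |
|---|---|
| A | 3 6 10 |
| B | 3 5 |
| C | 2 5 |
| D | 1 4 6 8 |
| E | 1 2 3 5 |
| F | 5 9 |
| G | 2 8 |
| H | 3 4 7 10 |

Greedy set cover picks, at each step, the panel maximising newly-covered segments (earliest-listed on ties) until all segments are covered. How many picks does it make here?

4

Greedy: pick D (covers 4 new) → pick E (covers 3 new) → pick H (covers 2 new) → pick F (covers 1 new). Total picks: 4.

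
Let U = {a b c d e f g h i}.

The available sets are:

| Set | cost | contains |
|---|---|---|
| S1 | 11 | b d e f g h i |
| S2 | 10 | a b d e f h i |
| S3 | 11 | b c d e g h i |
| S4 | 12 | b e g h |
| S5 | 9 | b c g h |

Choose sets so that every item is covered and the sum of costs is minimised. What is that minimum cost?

S2, S5 together cover every item (S2 ∪ S5 = {a, b, c, d, e, f, g, h, i}); total cost 10 + 9 = 19.
No covering selection has total cost below 19.

19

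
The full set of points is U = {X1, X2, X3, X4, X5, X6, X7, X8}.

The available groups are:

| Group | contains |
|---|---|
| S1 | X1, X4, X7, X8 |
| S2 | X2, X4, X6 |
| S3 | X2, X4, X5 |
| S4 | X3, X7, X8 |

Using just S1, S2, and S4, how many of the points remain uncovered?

1

Union of S1, S2, S4 = {X1, X2, X3, X4, X6, X7, X8}.
Not covered: X5 — 1 point.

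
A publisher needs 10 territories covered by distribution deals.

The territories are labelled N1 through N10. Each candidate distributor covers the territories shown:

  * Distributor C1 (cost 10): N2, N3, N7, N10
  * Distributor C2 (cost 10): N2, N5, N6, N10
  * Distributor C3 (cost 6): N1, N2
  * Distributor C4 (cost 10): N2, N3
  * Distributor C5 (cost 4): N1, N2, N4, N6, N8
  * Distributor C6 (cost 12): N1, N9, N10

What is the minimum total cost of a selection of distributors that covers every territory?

36

C1, C2, C5, C6 together cover every territory (C1 ∪ C2 ∪ C5 ∪ C6 = {N1, N2, N3, N4, N5, N6, N7, N8, N9, N10}); total cost 10 + 10 + 4 + 12 = 36.
No covering selection has total cost below 36.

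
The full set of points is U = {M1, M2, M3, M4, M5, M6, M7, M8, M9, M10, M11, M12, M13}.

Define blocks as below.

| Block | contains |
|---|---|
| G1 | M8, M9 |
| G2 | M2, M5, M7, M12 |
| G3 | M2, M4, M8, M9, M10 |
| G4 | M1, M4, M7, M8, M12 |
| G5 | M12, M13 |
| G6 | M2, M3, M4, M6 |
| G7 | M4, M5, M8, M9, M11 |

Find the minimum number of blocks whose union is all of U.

Take {G3, G4, G5, G6, G7}. Their union is {M1, M2, M3, M4, M5, M6, M7, M8, M9, M10, M11, M12, M13}, which is all 13 points.
No 4 of the 7 blocks cover everything (all 35 combinations miss at least one point), so 5 is optimal.

5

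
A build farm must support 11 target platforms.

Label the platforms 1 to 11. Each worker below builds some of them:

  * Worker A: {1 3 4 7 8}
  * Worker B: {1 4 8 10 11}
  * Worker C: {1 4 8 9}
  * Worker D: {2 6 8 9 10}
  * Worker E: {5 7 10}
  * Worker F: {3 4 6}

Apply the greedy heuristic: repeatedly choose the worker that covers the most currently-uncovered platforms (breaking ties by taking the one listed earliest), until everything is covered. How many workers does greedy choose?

Greedy: pick A (covers 5 new) → pick D (covers 4 new) → pick B (covers 1 new) → pick E (covers 1 new). Total picks: 4.

4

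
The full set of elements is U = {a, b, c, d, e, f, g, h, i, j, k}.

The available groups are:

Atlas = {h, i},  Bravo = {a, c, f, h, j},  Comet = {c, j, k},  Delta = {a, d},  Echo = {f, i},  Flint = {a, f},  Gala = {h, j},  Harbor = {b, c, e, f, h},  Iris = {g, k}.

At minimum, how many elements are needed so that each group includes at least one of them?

T = {d, f, h, k} meets every group (each contains at least one member of T), and |T| = 4.
The groups Delta, Echo, Gala, Iris are pairwise disjoint, so any hitting set needs a separate element for each — at least 4. Hence 4 is optimal.

4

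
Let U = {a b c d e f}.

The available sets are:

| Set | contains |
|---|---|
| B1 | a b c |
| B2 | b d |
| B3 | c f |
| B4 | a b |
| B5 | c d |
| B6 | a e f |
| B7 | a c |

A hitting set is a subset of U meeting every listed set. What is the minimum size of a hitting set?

3

Take H = {a, c, d}. Each listed set contains at least one of these, so H is a hitting set of size 3.
No choice of 2 elements meets every set, so 3 is the minimum.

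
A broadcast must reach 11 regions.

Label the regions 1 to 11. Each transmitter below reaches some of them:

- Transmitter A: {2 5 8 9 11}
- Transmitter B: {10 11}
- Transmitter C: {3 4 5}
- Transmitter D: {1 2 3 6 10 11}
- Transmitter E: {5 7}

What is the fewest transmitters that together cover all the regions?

A and C and D and E together: A ∪ C ∪ D ∪ E = {1, 2, 3, 4, 5, 6, 7, 8, 9, 10, 11} — every region is covered.
No 3 of the 5 transmitters cover everything (all 10 combinations miss at least one region), so 4 is optimal.

4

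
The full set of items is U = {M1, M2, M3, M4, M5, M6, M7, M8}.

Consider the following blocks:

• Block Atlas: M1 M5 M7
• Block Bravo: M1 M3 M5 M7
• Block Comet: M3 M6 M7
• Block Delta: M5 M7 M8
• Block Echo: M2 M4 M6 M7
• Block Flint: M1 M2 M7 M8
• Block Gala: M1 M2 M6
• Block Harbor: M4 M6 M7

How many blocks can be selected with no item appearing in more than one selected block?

2

Delta, Gala are pairwise disjoint (Delta={M5,M7,M8}; Gala={M1,M2,M6}).
Every remaining block overlaps one of these, and no 3 of the listed blocks are pairwise disjoint, so 2 is the maximum.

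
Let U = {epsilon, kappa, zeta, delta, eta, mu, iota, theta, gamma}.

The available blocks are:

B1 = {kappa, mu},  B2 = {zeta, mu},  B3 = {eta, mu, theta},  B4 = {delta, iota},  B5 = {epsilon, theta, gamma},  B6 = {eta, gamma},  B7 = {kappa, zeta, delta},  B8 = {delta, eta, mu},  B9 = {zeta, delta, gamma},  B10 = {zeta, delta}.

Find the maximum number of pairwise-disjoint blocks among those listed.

B1, B6, B10 are pairwise disjoint (B1={kappa,mu}; B6={eta,gamma}; B10={zeta,delta}).
Every remaining block overlaps one of these, and no 4 of the listed blocks are pairwise disjoint, so 3 is the maximum.

3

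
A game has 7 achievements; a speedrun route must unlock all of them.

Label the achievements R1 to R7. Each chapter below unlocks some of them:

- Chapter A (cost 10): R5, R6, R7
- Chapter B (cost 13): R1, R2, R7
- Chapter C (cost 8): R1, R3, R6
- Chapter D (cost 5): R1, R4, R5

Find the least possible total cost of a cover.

26

B, C, D together cover every achievement (B ∪ C ∪ D = {R1, R2, R3, R4, R5, R6, R7}); total cost 13 + 8 + 5 = 26.
No covering selection has total cost below 26.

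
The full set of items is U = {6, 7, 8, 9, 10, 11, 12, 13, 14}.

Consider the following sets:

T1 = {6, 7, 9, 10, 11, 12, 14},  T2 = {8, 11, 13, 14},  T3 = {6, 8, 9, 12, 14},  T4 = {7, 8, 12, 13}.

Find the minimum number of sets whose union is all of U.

2

T1 and T2 together: T1 ∪ T2 = {6, 7, 8, 9, 10, 11, 12, 13, 14} — every item is covered.
No single set has all 9 items (the largest, T1, has 7), so 2 is optimal.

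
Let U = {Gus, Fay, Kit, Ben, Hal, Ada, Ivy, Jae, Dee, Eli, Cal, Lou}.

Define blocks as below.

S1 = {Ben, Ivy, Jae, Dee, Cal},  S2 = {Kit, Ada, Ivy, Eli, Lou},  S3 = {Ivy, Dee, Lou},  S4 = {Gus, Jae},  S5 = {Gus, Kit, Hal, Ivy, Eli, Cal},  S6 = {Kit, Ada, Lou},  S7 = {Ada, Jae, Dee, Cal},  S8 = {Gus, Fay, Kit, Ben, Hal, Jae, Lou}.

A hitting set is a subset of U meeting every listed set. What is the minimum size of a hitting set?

3

Take H = {Jae, Eli, Lou}. Each listed block contains at least one of these, so H is a hitting set of size 3.
No choice of 2 points meets every block, so 3 is the minimum.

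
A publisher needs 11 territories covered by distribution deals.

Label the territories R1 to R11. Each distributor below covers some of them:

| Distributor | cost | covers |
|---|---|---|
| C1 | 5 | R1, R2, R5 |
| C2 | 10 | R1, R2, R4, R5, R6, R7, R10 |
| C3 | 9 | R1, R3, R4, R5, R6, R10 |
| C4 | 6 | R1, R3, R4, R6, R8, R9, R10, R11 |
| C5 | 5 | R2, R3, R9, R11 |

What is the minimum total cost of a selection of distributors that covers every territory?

C2, C4 together cover every territory (C2 ∪ C4 = {R1, R2, R3, R4, R5, R6, R7, R8, R9, R10, R11}); total cost 10 + 6 = 16.
The greedy pick C4, C1, C2 costs 21; no covering selection beats 16.

16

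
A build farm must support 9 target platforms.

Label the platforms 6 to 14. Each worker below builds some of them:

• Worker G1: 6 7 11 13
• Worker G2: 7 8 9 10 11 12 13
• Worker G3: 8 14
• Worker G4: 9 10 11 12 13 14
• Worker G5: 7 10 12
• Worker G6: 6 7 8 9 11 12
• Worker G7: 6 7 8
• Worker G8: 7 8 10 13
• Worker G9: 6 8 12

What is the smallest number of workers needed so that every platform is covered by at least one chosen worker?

2

G4 and G6 together: G4 ∪ G6 = {6, 7, 8, 9, 10, 11, 12, 13, 14} — every platform is covered.
No single worker has all 9 platforms (the largest, G2, has 7), so 2 is optimal.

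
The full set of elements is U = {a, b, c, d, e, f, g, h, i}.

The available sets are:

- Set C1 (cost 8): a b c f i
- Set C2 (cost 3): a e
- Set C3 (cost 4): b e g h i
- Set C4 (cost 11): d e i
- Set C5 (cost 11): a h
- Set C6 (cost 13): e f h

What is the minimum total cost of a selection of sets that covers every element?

C1, C3, C4 together cover every element (C1 ∪ C3 ∪ C4 = {a, b, c, d, e, f, g, h, i}); total cost 8 + 4 + 11 = 23.
No covering selection has total cost below 23.

23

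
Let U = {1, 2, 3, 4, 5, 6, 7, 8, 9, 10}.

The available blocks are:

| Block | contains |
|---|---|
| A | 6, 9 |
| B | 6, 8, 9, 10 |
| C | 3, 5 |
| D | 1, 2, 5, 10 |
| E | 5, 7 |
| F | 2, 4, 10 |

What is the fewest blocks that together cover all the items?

B and C and D and E and F together: B ∪ C ∪ D ∪ E ∪ F = {1, 2, 3, 4, 5, 6, 7, 8, 9, 10} — every item is covered.
No 4 of the 6 blocks cover everything (all 15 combinations miss at least one item), so 5 is optimal.

5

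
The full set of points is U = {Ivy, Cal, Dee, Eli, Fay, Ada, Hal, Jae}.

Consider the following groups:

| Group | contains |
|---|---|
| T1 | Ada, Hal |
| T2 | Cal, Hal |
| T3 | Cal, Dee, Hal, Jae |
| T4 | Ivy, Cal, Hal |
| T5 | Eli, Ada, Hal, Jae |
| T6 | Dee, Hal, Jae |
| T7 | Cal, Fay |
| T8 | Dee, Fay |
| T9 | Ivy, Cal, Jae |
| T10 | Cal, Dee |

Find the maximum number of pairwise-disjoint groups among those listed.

3

T1, T8, T9 are pairwise disjoint (T1={Ada,Hal}; T8={Dee,Fay}; T9={Ivy,Cal,Jae}).
Every remaining group overlaps one of these, and no 4 of the listed groups are pairwise disjoint, so 3 is the maximum.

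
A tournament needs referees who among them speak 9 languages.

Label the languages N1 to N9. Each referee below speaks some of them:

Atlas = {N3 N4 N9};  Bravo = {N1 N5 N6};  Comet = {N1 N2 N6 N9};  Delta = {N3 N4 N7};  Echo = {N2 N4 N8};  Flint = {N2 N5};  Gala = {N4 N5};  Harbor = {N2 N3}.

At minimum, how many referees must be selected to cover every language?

4

Take {Comet, Delta, Echo, Flint}. Their union is {N1, N2, N3, N4, N5, N6, N7, N8, N9}, which is all 9 languages.
No 3 of the 8 referees cover everything (all 56 combinations miss at least one language), so 4 is optimal.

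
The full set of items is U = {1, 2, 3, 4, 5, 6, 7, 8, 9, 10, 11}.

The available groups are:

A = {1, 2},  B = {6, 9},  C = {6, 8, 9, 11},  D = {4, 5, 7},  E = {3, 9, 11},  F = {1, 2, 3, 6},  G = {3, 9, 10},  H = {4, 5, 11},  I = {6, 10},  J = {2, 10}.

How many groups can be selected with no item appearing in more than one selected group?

4

A, D, E, I are pairwise disjoint (A={1,2}; D={4,5,7}; E={3,9,11}; I={6,10}).
Every remaining group overlaps one of these, and no 5 of the listed groups are pairwise disjoint, so 4 is the maximum.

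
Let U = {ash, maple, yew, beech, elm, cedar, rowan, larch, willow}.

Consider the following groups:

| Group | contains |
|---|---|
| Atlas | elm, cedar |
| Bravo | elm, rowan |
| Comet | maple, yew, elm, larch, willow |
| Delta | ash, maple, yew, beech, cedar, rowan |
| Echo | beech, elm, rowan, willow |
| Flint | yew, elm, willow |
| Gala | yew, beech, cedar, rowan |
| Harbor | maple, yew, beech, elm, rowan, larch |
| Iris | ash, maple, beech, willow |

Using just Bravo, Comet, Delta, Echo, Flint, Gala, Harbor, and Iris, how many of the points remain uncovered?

0

Union of Bravo, Comet, Delta, Echo, Flint, Gala, Harbor, Iris = {ash, maple, yew, beech, elm, cedar, rowan, larch, willow} — that's every point, so 0 are uncovered.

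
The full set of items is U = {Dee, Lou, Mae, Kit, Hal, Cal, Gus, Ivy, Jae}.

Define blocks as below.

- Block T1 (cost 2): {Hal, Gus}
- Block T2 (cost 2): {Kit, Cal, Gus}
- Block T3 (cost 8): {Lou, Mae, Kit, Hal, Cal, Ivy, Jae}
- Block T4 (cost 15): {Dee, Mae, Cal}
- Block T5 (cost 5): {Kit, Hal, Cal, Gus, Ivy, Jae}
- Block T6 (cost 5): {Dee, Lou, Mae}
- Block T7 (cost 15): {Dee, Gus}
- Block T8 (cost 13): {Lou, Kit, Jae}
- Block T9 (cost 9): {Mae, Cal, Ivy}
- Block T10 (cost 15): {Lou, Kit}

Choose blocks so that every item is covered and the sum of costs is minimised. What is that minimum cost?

T5, T6 together cover every item (T5 ∪ T6 = {Dee, Lou, Mae, Kit, Hal, Cal, Gus, Ivy, Jae}); total cost 5 + 5 = 10.
The greedy pick T2, T3, T6 costs 15; no covering selection beats 10.

10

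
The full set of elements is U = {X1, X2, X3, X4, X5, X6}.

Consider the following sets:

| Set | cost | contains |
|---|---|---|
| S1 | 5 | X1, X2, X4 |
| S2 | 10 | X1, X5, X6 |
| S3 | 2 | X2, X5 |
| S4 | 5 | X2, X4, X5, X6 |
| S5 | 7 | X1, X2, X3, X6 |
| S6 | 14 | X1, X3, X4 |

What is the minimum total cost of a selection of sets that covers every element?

S4, S5 together cover every element (S4 ∪ S5 = {X1, X2, X3, X4, X5, X6}); total cost 5 + 7 = 12.
The greedy pick S3, S5, S1 costs 14; no covering selection beats 12.

12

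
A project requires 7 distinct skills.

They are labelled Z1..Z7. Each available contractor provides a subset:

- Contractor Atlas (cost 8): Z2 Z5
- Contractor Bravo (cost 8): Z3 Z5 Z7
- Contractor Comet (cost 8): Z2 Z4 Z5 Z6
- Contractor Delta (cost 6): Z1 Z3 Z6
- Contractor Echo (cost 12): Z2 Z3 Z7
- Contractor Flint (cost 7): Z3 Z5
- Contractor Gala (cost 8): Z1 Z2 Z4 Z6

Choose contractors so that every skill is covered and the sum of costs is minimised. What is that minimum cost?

16

Bravo, Gala together cover every skill (Bravo ∪ Gala = {Z1, Z2, Z3, Z4, Z5, Z6, Z7}); total cost 8 + 8 = 16.
The greedy pick Comet, Delta, Bravo costs 22; no covering selection beats 16.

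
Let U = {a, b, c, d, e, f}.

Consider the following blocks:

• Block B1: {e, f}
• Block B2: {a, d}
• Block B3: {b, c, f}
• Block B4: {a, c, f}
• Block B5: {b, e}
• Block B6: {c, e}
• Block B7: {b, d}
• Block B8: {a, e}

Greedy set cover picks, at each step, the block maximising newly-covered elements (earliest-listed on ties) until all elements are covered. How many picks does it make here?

Greedy: pick B3 (covers 3 new) → pick B2 (covers 2 new) → pick B1 (covers 1 new). Total picks: 3.

3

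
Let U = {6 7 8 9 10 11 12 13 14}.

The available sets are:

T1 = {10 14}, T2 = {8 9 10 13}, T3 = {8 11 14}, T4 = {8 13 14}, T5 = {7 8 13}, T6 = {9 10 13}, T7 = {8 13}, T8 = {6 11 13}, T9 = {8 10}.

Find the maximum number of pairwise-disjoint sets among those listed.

2

T1, T5 are pairwise disjoint (T1={10,14}; T5={7,8,13}).
Every remaining set overlaps one of these, and no 3 of the listed sets are pairwise disjoint, so 2 is the maximum.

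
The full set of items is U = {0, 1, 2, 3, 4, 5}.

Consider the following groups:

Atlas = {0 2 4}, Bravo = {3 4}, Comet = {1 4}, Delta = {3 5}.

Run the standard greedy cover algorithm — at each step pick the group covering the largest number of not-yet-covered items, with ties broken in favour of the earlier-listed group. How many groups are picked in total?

3

Greedy: pick Atlas (covers 3 new) → pick Delta (covers 2 new) → pick Comet (covers 1 new). Total picks: 3.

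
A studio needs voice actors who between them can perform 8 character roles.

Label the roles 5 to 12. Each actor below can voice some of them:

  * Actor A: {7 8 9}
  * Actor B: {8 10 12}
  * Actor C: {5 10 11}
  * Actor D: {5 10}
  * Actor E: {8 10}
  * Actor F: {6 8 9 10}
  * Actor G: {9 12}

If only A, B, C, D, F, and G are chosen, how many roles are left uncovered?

0

Union of A, B, C, D, F, G = {5, 6, 7, 8, 9, 10, 11, 12} — that's every role, so 0 are uncovered.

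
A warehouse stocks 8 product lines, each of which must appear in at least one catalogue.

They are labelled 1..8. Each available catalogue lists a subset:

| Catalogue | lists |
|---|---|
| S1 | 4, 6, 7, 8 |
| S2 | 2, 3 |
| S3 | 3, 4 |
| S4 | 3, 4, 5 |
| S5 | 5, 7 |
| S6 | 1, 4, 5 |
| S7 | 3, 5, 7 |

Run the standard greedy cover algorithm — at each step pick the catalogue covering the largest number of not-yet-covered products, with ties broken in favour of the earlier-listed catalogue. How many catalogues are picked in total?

3

Greedy: pick S1 (covers 4 new) → pick S2 (covers 2 new) → pick S6 (covers 2 new). Total picks: 3.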